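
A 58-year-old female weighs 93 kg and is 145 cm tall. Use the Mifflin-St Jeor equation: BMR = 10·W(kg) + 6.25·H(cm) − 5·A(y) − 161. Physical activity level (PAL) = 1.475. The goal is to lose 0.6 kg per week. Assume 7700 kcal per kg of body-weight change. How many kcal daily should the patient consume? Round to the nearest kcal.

Mifflin-St Jeor (female): BMR = 10(93) + 6.25(145) − 5(58) − 161 = 930 + 906.25 − 290 − 161 = 1385.25 kcal/day.
TEE = 1385.25 × 1.475 = 2043.2438 kcal/day.
Required daily deficit = 0.6 × 7700 ÷ 7 = 660 kcal/day.
Target intake = 2043.2438 − 660 = 1383.2438 kcal/day.

1383 kcal daily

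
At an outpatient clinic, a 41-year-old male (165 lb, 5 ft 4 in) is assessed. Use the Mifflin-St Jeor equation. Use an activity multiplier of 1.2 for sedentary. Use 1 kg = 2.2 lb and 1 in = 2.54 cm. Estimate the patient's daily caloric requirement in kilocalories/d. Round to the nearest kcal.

Convert to metric: weight = 165 ÷ 2.2 = 75 kg; height = (5×12 + 4) × 2.54 = 64 × 2.54 = 162.56 cm.
Mifflin-St Jeor (male): BMR = 10(75) + 6.25(162.56) − 5(41) + 5 = 750 + 1016 − 205 + 5 = 1566 kcal/day.
TEE = BMR × activity factor = 1566 × 1.2 = 1879.2 kcal/day.

1879 kilocalories/d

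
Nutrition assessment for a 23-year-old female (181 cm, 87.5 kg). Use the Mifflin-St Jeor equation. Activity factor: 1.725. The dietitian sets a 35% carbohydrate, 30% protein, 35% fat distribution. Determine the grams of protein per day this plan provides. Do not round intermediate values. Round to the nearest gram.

Mifflin-St Jeor (female): BMR = 10(87.5) + 6.25(181) − 5(23) − 161 = 875 + 1131.25 − 115 − 161 = 1730.25 kcal/day.
TEE = 1730.25 × 1.725 = 2984.6813 kcal/day.
Protein energy = 30% × 2984.6813 = 895.4044 kcal.
Protein = 895.4044 ÷ 4 kcal/g = 223.8511 g.

224 g/day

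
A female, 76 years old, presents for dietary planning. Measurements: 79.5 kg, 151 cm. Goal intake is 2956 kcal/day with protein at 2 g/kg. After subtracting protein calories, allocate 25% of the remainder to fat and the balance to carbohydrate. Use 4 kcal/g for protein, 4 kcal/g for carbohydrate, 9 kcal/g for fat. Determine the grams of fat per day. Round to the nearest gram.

Protein = 2 × 79.5 = 159 g → 159 × 4 = 636 kcal.
Non-protein calories = 2956 − 636 = 2320 kcal.
Fat: 25% × 2320 = 580 kcal; carbohydrate: 1740 kcal.
Fat: 580 kcal ÷ 9 kcal/g = 64.4444 g.

64 g/day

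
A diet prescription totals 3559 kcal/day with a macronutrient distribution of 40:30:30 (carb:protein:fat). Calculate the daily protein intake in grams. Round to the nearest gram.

Protein energy = 30% × 3559 = 1067.7 kcal.
At 4 kcal/g: 1067.7 ÷ 4 = 266.925 g.

267 g/day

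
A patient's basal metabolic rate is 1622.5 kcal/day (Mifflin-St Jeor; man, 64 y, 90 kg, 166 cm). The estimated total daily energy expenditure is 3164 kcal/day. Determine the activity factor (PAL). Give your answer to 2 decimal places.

1.95

Activity factor = TEE ÷ BMR = 3164 ÷ 1622.5 = 1.95.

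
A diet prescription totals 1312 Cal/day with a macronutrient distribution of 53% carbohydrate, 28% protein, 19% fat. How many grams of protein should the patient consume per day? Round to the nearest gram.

Protein energy = 28% × 1312 = 367.36 kcal.
At 4 kcal/g: 367.36 ÷ 4 = 91.84 g.

92 g/day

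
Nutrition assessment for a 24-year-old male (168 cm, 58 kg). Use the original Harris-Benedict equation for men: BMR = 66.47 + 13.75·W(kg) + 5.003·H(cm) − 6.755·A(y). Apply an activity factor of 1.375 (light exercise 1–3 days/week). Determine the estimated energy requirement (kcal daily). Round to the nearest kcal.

2121 kcal daily

Harris-Benedict: BMR = 66.47 + 13.75(58) + 5.003(168) − 6.755(24) = 1542.354 kcal/day.
TEE = BMR × activity factor = 1542.354 × 1.375 = 2120.7368 kcal/day.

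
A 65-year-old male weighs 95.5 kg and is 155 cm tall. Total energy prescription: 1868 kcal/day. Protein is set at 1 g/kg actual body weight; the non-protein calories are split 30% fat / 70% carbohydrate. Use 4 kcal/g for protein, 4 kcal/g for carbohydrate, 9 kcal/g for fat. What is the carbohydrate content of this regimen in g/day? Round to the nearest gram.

260 g/day

Protein = 1 × 95.5 = 95.5 g → 95.5 × 4 = 382 kcal.
Non-protein calories = 1868 − 382 = 1486 kcal.
Fat: 30% × 1486 = 445.8 kcal; carbohydrate: 1040.2 kcal.
Carbohydrate: 1040.2 kcal ÷ 4 kcal/g = 260.05 g.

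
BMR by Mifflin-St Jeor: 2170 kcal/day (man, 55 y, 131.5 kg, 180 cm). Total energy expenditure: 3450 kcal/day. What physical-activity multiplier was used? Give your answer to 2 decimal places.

Activity factor = TEE ÷ BMR = 3450 ÷ 2170 = 1.59.

1.59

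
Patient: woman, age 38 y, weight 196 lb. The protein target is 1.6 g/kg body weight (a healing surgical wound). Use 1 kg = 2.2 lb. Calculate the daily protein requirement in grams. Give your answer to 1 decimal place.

142.5 g/day

Weight in kg = 196 ÷ 2.2 = 89.0909 kg.
Protein = 1.6 g/kg × 89.0909 kg = 142.5455 g/day.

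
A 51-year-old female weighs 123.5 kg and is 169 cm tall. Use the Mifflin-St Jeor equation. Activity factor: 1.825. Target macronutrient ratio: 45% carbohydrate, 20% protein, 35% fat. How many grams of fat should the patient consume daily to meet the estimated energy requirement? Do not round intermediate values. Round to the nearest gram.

133 g/day

Mifflin-St Jeor (female): BMR = 10(123.5) + 6.25(169) − 5(51) − 161 = 1235 + 1056.25 − 255 − 161 = 1875.25 kcal/day.
TEE = 1875.25 × 1.825 = 3422.3313 kcal/day.
Fat energy = 35% × 3422.3313 = 1197.8159 kcal.
Fat = 1197.8159 ÷ 9 kcal/g = 133.0907 g.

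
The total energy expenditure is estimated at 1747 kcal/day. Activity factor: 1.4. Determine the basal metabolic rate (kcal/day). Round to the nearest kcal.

BMR = TEE ÷ activity factor = 1747 ÷ 1.4 = 1247.8571 kcal/day.

1248 kcal/day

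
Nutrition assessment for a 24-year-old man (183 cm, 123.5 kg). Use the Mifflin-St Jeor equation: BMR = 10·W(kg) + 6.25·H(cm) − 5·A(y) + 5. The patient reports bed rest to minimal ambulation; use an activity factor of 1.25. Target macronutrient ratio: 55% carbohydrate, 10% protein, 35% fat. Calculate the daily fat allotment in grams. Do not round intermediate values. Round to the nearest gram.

110 g/day

Mifflin-St Jeor (male): BMR = 10(123.5) + 6.25(183) − 5(24) + 5 = 1235 + 1143.75 − 120 + 5 = 2263.75 kcal/day.
TEE = 2263.75 × 1.25 = 2829.6875 kcal/day.
Fat energy = 35% × 2829.6875 = 990.3906 kcal.
Fat = 990.3906 ÷ 9 kcal/g = 110.0434 g.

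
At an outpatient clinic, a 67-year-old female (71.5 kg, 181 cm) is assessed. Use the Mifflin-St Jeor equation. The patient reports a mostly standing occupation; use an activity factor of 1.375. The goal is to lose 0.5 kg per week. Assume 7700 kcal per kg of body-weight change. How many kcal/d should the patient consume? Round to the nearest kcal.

Mifflin-St Jeor (female): BMR = 10(71.5) + 6.25(181) − 5(67) − 161 = 715 + 1131.25 − 335 − 161 = 1350.25 kcal/day.
TEE = 1350.25 × 1.375 = 1856.5938 kcal/day.
Required daily deficit = 0.5 × 7700 ÷ 7 = 550 kcal/day.
Target intake = 1856.5938 − 550 = 1306.5938 kcal/day.

1307 kcal/d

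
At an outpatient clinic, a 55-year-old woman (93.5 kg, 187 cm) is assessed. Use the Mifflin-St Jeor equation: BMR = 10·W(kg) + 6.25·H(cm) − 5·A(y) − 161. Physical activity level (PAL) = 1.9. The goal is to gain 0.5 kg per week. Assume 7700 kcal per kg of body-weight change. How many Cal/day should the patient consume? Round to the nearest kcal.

Mifflin-St Jeor (female): BMR = 10(93.5) + 6.25(187) − 5(55) − 161 = 935 + 1168.75 − 275 − 161 = 1667.75 kcal/day.
TEE = 1667.75 × 1.9 = 3168.725 kcal/day.
Required daily surplus = 0.5 × 7700 ÷ 7 = 550 kcal/day.
Target intake = 3168.725 + 550 = 3718.725 kcal/day.

3719 Cal/day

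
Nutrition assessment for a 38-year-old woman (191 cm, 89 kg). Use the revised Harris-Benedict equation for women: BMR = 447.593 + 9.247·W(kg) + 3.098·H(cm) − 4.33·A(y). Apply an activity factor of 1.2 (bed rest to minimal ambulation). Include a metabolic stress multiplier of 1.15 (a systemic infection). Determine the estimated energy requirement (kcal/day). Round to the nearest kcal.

2343 kcal/day

Harris-Benedict: BMR = 447.593 + 9.247(89) + 3.098(191) − 4.33(38) = 1697.754 kcal/day.
TEE = BMR × activity factor = 1697.754 × 1.2 = 2037.3048 kcal/day.
Apply stress factor: 2037.3048 × 1.15 = 2342.9005 kcal/day.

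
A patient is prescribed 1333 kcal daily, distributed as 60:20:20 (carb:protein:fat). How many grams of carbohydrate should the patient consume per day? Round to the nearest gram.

200 g/day

Carbohydrate energy = 60% × 1333 = 799.8 kcal.
At 4 kcal/g: 799.8 ÷ 4 = 199.95 g.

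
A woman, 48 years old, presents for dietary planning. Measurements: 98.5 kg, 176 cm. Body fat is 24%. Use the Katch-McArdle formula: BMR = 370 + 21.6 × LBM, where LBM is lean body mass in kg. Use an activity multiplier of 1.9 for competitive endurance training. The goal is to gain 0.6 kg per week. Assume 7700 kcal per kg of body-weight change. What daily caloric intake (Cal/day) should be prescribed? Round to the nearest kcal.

4435 Cal/day

LBM = 98.5 × (1 − 0.24) = 74.86 kg. Katch-McArdle: BMR = 370 + 21.6 × 74.86 = 1986.976 kcal/day.
TEE = 1986.976 × 1.9 = 3775.2544 kcal/day.
Required daily surplus = 0.6 × 7700 ÷ 7 = 660 kcal/day.
Target intake = 3775.2544 + 660 = 4435.2544 kcal/day.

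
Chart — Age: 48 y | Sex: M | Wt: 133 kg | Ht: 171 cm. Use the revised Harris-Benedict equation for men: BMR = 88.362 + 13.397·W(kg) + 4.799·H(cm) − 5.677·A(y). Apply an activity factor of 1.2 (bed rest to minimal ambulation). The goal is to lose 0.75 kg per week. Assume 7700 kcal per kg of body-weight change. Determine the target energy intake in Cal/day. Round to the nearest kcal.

2077 Cal/day

Harris-Benedict: BMR = 88.362 + 13.397(133) + 4.799(171) − 5.677(48) = 2418.296 kcal/day.
TEE = 2418.296 × 1.2 = 2901.9552 kcal/day.
Required daily deficit = 0.75 × 7700 ÷ 7 = 825 kcal/day.
Target intake = 2901.9552 − 825 = 2076.9552 kcal/day.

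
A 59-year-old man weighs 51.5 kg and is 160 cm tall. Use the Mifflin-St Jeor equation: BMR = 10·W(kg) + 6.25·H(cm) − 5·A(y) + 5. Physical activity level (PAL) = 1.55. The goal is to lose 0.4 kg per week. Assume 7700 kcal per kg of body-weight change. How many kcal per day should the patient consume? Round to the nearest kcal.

Mifflin-St Jeor (male): BMR = 10(51.5) + 6.25(160) − 5(59) + 5 = 515 + 1000 − 295 + 5 = 1225 kcal/day.
TEE = 1225 × 1.55 = 1898.75 kcal/day.
Required daily deficit = 0.4 × 7700 ÷ 7 = 440 kcal/day.
Target intake = 1898.75 − 440 = 1458.75 kcal/day.

1459 kcal per day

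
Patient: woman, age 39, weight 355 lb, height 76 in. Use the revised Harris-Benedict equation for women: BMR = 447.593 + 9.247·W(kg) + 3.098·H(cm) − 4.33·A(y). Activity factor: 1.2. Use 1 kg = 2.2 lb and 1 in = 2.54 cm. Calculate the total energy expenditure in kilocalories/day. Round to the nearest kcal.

Convert to metric: weight = 355 ÷ 2.2 = 161.3636 kg; height = 76 × 2.54 = 193.04 cm.
Harris-Benedict: BMR = 447.593 + 9.247(161.3636) + 3.098(193.04) − 4.33(39) = 2368.8905 kcal/day.
TEE = BMR × activity factor = 2368.8905 × 1.2 = 2842.6686 kcal/day.

2843 kilocalories/day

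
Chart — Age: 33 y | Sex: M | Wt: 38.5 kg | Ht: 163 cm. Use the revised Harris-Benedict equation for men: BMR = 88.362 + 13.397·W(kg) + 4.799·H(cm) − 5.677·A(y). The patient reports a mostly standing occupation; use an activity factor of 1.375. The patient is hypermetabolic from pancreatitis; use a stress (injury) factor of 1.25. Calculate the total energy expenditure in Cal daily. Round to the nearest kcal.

Harris-Benedict: BMR = 88.362 + 13.397(38.5) + 4.799(163) − 5.677(33) = 1199.0425 kcal/day.
TEE = BMR × activity factor = 1199.0425 × 1.375 = 1648.6834 kcal/day.
Apply stress factor: 1648.6834 × 1.25 = 2060.8543 kcal/day.

2061 Cal daily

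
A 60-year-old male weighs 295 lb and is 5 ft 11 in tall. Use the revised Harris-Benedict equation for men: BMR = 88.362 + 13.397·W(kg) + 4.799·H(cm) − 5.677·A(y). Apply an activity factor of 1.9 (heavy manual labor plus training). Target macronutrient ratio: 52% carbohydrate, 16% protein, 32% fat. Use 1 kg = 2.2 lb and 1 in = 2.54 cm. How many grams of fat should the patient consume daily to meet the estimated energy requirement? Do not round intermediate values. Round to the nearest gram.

163 g/day

Convert to metric: weight = 295 ÷ 2.2 = 134.0909 kg; height = (5×12 + 11) × 2.54 = 71 × 2.54 = 180.34 cm.
Harris-Benedict: BMR = 88.362 + 13.397(134.0909) + 4.799(180.34) − 5.677(60) = 2409.6096 kcal/day.
TEE = 2409.6096 × 1.9 = 4578.2582 kcal/day.
Fat energy = 32% × 4578.2582 = 1465.0426 kcal.
Fat = 1465.0426 ÷ 9 kcal/g = 162.7825 g.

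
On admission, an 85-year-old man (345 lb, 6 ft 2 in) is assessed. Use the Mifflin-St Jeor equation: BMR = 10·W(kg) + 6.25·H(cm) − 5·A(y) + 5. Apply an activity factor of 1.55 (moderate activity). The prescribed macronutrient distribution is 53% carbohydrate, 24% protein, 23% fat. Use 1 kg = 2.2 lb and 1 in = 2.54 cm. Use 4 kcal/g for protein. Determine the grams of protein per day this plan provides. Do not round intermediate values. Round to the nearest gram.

216 g/day

Convert to metric: weight = 345 ÷ 2.2 = 156.8182 kg; height = (6×12 + 2) × 2.54 = 74 × 2.54 = 187.96 cm.
Mifflin-St Jeor (male): BMR = 10(156.8182) + 6.25(187.96) − 5(85) + 5 = 1568.1818 + 1174.75 − 425 + 5 = 2322.9318 kcal/day.
TEE = 2322.9318 × 1.55 = 3600.5443 kcal/day.
Protein energy = 24% × 3600.5443 = 864.1306 kcal.
Protein = 864.1306 ÷ 4 kcal/g = 216.0327 g.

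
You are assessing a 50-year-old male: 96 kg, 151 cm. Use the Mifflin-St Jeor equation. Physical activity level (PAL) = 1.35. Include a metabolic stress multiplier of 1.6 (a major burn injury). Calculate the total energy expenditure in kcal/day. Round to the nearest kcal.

3583 kcal/day

Mifflin-St Jeor (male): BMR = 10(96) + 6.25(151) − 5(50) + 5 = 960 + 943.75 − 250 + 5 = 1658.75 kcal/day.
TEE = BMR × activity factor = 1658.75 × 1.35 = 2239.3125 kcal/day.
Apply stress factor: 2239.3125 × 1.6 = 3582.9 kcal/day.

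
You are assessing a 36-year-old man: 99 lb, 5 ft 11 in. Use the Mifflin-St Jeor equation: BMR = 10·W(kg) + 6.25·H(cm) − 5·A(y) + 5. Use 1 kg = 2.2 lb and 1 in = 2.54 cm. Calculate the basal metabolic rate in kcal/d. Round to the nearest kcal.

Convert to metric: weight = 99 ÷ 2.2 = 45 kg; height = (5×12 + 11) × 2.54 = 71 × 2.54 = 180.34 cm.
Mifflin-St Jeor (male): BMR = 10(45) + 6.25(180.34) − 5(36) + 5 = 450 + 1127.125 − 180 + 5 = 1402.125 kcal/day.

1402 kcal/d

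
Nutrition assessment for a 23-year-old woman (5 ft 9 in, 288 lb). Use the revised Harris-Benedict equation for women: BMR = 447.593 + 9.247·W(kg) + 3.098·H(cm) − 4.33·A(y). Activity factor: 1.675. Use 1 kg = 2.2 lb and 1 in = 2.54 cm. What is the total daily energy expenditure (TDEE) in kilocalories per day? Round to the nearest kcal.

Convert to metric: weight = 288 ÷ 2.2 = 130.9091 kg; height = (5×12 + 9) × 2.54 = 69 × 2.54 = 175.26 cm.
Harris-Benedict: BMR = 447.593 + 9.247(130.9091) + 3.098(175.26) − 4.33(23) = 2101.4748 kcal/day.
TEE = BMR × activity factor = 2101.4748 × 1.675 = 3519.9704 kcal/day.

3520 kilocalories per day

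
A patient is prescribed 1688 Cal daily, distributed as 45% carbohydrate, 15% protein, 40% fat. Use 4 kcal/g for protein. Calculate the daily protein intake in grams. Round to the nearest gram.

Protein energy = 15% × 1688 = 253.2 kcal.
At 4 kcal/g: 253.2 ÷ 4 = 63.3 g.

63 g/day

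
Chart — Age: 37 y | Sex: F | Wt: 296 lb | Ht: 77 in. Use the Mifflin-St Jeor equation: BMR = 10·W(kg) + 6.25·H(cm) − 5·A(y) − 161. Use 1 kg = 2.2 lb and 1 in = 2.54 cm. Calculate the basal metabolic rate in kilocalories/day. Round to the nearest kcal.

Convert to metric: weight = 296 ÷ 2.2 = 134.5455 kg; height = 77 × 2.54 = 195.58 cm.
Mifflin-St Jeor (female): BMR = 10(134.5455) + 6.25(195.58) − 5(37) − 161 = 1345.4545 + 1222.375 − 185 − 161 = 2221.8295 kcal/day.

2222 kilocalories/day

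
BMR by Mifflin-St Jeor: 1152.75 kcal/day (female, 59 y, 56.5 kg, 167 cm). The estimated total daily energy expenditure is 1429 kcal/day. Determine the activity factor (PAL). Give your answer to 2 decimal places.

Activity factor = TEE ÷ BMR = 1429 ÷ 1152.75 = 1.24.

1.24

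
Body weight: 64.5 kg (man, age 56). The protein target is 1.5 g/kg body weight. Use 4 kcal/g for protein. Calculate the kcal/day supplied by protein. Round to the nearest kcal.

387 kcal/day

Protein = 1.5 g/kg × 64.5 kg = 96.75 g/day.
Protein energy = 96.75 g × 4 kcal/g = 387 kcal/day.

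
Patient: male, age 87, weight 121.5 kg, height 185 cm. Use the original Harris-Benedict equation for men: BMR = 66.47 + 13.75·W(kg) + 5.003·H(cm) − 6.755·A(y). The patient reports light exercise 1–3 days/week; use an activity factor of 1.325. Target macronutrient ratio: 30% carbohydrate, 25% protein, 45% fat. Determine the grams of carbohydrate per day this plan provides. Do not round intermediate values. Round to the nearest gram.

Harris-Benedict: BMR = 66.47 + 13.75(121.5) + 5.003(185) − 6.755(87) = 2074.965 kcal/day.
TEE = 2074.965 × 1.325 = 2749.3286 kcal/day.
Carbohydrate energy = 30% × 2749.3286 = 824.7986 kcal.
Carbohydrate = 824.7986 ÷ 4 kcal/g = 206.1996 g.

206 g/day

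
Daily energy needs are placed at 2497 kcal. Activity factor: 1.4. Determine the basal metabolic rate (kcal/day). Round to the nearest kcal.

1784 kcal/day

BMR = TEE ÷ activity factor = 2497 ÷ 1.4 = 1783.5714 kcal/day.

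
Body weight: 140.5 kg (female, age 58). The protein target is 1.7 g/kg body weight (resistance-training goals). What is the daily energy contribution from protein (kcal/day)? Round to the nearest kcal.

Protein = 1.7 g/kg × 140.5 kg = 238.85 g/day.
Protein energy = 238.85 g × 4 kcal/g = 955.4 kcal/day.

955 kcal/day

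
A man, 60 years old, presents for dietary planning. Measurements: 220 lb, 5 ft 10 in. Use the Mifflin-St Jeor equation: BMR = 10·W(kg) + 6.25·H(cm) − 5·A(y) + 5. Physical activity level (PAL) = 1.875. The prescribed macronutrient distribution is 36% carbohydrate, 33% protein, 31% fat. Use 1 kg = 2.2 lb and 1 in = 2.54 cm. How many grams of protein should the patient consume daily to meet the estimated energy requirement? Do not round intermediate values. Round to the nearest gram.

281 g/day

Convert to metric: weight = 220 ÷ 2.2 = 100 kg; height = (5×12 + 10) × 2.54 = 70 × 2.54 = 177.8 cm.
Mifflin-St Jeor (male): BMR = 10(100) + 6.25(177.8) − 5(60) + 5 = 1000 + 1111.25 − 300 + 5 = 1816.25 kcal/day.
TEE = 1816.25 × 1.875 = 3405.4688 kcal/day.
Protein energy = 33% × 3405.4688 = 1123.8047 kcal.
Protein = 1123.8047 ÷ 4 kcal/g = 280.9512 g.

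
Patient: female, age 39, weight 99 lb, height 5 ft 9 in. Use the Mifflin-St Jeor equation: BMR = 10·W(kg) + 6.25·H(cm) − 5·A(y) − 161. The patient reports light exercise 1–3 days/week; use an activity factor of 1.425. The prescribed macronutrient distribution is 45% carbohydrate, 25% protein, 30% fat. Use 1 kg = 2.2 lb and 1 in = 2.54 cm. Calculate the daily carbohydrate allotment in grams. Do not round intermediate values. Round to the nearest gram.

191 g/day

Convert to metric: weight = 99 ÷ 2.2 = 45 kg; height = (5×12 + 9) × 2.54 = 69 × 2.54 = 175.26 cm.
Mifflin-St Jeor (female): BMR = 10(45) + 6.25(175.26) − 5(39) − 161 = 450 + 1095.375 − 195 − 161 = 1189.375 kcal/day.
TEE = 1189.375 × 1.425 = 1694.8594 kcal/day.
Carbohydrate energy = 45% × 1694.8594 = 762.6867 kcal.
Carbohydrate = 762.6867 ÷ 4 kcal/g = 190.6717 g.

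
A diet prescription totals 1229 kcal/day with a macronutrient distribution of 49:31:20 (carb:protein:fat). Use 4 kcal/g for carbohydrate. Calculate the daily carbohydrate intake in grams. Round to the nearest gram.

151 g/day

Carbohydrate energy = 49% × 1229 = 602.21 kcal.
At 4 kcal/g: 602.21 ÷ 4 = 150.5525 g.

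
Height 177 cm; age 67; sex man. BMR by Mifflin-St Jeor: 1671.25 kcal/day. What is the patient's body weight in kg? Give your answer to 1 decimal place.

89.5 kg

1671.25 = 10·W + 6.25(177) − 5(67) + 5
10·W = 1671.25 − 776.25 = 895, so W = 89.5 kg.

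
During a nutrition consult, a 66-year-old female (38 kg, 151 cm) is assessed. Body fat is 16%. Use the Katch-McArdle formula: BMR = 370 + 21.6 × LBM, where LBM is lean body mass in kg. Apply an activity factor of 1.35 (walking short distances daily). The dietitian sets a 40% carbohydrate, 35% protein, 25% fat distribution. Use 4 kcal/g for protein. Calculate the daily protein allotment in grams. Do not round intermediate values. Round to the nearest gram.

LBM = 38 × (1 − 0.16) = 31.92 kg. Katch-McArdle: BMR = 370 + 21.6 × 31.92 = 1059.472 kcal/day.
TEE = 1059.472 × 1.35 = 1430.2872 kcal/day.
Protein energy = 35% × 1430.2872 = 500.6005 kcal.
Protein = 500.6005 ÷ 4 kcal/g = 125.1501 g.

125 g/day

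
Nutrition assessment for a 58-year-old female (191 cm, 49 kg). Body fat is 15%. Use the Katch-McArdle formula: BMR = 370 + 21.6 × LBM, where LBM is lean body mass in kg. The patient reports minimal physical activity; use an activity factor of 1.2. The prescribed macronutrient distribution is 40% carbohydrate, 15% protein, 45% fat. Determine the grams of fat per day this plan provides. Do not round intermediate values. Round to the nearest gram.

LBM = 49 × (1 − 0.15) = 41.65 kg. Katch-McArdle: BMR = 370 + 21.6 × 41.65 = 1269.64 kcal/day.
TEE = 1269.64 × 1.2 = 1523.568 kcal/day.
Fat energy = 45% × 1523.568 = 685.6056 kcal.
Fat = 685.6056 ÷ 9 kcal/g = 76.1784 g.

76 g/day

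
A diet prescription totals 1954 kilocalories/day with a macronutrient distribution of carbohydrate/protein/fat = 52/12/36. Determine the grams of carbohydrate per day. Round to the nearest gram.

Carbohydrate energy = 52% × 1954 = 1016.08 kcal.
At 4 kcal/g: 1016.08 ÷ 4 = 254.02 g.

254 g/day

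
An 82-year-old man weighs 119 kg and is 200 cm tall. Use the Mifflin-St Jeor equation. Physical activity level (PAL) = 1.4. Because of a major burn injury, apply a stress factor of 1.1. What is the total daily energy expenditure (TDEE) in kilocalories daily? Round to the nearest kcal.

Mifflin-St Jeor (male): BMR = 10(119) + 6.25(200) − 5(82) + 5 = 1190 + 1250 − 410 + 5 = 2035 kcal/day.
TEE = BMR × activity factor = 2035 × 1.4 = 2849 kcal/day.
Apply stress factor: 2849 × 1.1 = 3133.9 kcal/day.

3134 kilocalories daily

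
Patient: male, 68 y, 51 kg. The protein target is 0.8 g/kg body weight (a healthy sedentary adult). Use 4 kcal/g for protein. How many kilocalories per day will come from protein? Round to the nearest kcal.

Protein = 0.8 g/kg × 51 kg = 40.8 g/day.
Protein energy = 40.8 g × 4 kcal/g = 163.2 kcal/day.

163 kcal/day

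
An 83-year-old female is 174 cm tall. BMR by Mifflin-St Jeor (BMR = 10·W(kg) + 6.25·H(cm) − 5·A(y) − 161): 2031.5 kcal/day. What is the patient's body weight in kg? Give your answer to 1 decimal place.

152.0 kg

2031.5 = 10·W + 6.25(174) − 5(83) − 161
10·W = 2031.5 − 511.5 = 1520, so W = 152 kg.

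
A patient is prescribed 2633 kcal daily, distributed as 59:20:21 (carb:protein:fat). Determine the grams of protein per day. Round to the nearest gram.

132 g/day

Protein energy = 20% × 2633 = 526.6 kcal.
At 4 kcal/g: 526.6 ÷ 4 = 131.65 g.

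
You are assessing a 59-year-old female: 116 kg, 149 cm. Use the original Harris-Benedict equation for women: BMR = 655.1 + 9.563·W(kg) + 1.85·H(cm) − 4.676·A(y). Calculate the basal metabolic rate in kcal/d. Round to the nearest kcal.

1764 kcal/d

Harris-Benedict: BMR = 655.1 + 9.563(116) + 1.85(149) − 4.676(59) = 1764.174 kcal/day.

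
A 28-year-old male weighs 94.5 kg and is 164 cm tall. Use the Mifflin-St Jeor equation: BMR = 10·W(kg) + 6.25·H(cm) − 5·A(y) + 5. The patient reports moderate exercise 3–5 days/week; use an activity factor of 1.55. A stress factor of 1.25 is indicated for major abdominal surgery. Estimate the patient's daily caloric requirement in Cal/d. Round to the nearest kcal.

3555 Cal/d

Mifflin-St Jeor (male): BMR = 10(94.5) + 6.25(164) − 5(28) + 5 = 945 + 1025 − 140 + 5 = 1835 kcal/day.
TEE = BMR × activity factor = 1835 × 1.55 = 2844.25 kcal/day.
Apply stress factor: 2844.25 × 1.25 = 3555.3125 kcal/day.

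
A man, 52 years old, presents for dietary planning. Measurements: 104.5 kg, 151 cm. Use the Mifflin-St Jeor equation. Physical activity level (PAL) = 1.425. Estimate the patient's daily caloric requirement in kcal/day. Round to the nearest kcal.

Mifflin-St Jeor (male): BMR = 10(104.5) + 6.25(151) − 5(52) + 5 = 1045 + 943.75 − 260 + 5 = 1733.75 kcal/day.
TEE = BMR × activity factor = 1733.75 × 1.425 = 2470.5938 kcal/day.

2471 kcal/day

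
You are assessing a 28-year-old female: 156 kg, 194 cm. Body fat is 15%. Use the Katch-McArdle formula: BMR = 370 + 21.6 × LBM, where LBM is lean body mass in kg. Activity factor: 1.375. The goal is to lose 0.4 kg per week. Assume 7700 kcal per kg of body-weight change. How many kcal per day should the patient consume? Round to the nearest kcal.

4007 kcal per day

LBM = 156 × (1 − 0.15) = 132.6 kg. Katch-McArdle: BMR = 370 + 21.6 × 132.6 = 3234.16 kcal/day.
TEE = 3234.16 × 1.375 = 4446.97 kcal/day.
Required daily deficit = 0.4 × 7700 ÷ 7 = 440 kcal/day.
Target intake = 4446.97 − 440 = 4006.97 kcal/day.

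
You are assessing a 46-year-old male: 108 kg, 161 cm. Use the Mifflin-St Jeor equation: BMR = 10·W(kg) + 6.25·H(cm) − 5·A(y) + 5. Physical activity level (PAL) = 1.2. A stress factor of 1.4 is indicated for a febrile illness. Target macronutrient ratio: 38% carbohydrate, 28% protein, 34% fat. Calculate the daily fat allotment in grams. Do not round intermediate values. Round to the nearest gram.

Mifflin-St Jeor (male): BMR = 10(108) + 6.25(161) − 5(46) + 5 = 1080 + 1006.25 − 230 + 5 = 1861.25 kcal/day.
TEE = 1861.25 × 1.2 = 2233.5 kcal/day.
With stress factor 1.4: 2233.5 × 1.4 = 3126.9 kcal/day.
Fat energy = 34% × 3126.9 = 1063.146 kcal.
Fat = 1063.146 ÷ 9 kcal/g = 118.1273 g.

118 g/day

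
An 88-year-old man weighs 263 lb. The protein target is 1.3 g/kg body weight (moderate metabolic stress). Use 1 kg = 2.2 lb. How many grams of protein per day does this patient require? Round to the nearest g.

155 g/day

Weight in kg = 263 ÷ 2.2 = 119.5455 kg.
Protein = 1.3 g/kg × 119.5455 kg = 155.4091 g/day.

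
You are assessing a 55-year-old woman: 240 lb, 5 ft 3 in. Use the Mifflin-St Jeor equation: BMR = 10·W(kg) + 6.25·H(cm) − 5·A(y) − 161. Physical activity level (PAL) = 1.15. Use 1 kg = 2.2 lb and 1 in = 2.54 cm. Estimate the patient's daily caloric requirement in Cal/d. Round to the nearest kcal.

1903 Cal/d

Convert to metric: weight = 240 ÷ 2.2 = 109.0909 kg; height = (5×12 + 3) × 2.54 = 63 × 2.54 = 160.02 cm.
Mifflin-St Jeor (female): BMR = 10(109.0909) + 6.25(160.02) − 5(55) − 161 = 1090.9091 + 1000.125 − 275 − 161 = 1655.0341 kcal/day.
TEE = BMR × activity factor = 1655.0341 × 1.15 = 1903.2892 kcal/day.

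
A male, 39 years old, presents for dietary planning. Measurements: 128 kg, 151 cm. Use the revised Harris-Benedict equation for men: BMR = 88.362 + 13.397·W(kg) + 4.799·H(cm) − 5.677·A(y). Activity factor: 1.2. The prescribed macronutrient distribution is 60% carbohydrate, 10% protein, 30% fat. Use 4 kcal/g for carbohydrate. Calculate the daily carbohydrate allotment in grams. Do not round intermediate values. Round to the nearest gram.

415 g/day

Harris-Benedict: BMR = 88.362 + 13.397(128) + 4.799(151) − 5.677(39) = 2306.424 kcal/day.
TEE = 2306.424 × 1.2 = 2767.7088 kcal/day.
Carbohydrate energy = 60% × 2767.7088 = 1660.6253 kcal.
Carbohydrate = 1660.6253 ÷ 4 kcal/g = 415.1563 g.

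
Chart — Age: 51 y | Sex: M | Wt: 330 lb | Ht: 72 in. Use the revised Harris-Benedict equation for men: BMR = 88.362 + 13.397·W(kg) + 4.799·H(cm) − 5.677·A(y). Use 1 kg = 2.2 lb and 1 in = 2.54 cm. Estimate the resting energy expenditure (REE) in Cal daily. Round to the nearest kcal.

2686 Cal daily

Convert to metric: weight = 330 ÷ 2.2 = 150 kg; height = 72 × 2.54 = 182.88 cm.
Harris-Benedict: BMR = 88.362 + 13.397(150) + 4.799(182.88) − 5.677(51) = 2686.0261 kcal/day.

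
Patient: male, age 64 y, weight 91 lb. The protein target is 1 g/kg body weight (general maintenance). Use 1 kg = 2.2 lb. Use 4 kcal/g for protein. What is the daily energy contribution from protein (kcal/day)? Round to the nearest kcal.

Weight in kg = 91 ÷ 2.2 = 41.3636 kg.
Protein = 1 g/kg × 41.3636 kg = 41.3636 g/day.
Protein energy = 41.3636 g × 4 kcal/g = 165.4545 kcal/day.

165 kcal/day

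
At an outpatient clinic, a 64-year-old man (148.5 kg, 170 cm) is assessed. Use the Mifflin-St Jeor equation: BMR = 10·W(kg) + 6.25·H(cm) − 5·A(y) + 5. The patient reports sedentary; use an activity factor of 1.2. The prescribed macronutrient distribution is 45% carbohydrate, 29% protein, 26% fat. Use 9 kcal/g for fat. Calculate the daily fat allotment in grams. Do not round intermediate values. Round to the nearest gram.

77 g/day

Mifflin-St Jeor (male): BMR = 10(148.5) + 6.25(170) − 5(64) + 5 = 1485 + 1062.5 − 320 + 5 = 2232.5 kcal/day.
TEE = 2232.5 × 1.2 = 2679 kcal/day.
Fat energy = 26% × 2679 = 696.54 kcal.
Fat = 696.54 ÷ 9 kcal/g = 77.3933 g.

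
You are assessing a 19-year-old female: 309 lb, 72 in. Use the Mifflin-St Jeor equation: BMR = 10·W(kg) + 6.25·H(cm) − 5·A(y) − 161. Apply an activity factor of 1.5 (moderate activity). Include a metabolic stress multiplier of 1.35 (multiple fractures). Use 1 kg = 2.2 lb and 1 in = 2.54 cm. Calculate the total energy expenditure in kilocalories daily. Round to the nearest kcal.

4640 kilocalories daily

Convert to metric: weight = 309 ÷ 2.2 = 140.4545 kg; height = 72 × 2.54 = 182.88 cm.
Mifflin-St Jeor (female): BMR = 10(140.4545) + 6.25(182.88) − 5(19) − 161 = 1404.5455 + 1143 − 95 − 161 = 2291.5455 kcal/day.
TEE = BMR × activity factor = 2291.5455 × 1.5 = 3437.3182 kcal/day.
Apply stress factor: 3437.3182 × 1.35 = 4640.3795 kcal/day.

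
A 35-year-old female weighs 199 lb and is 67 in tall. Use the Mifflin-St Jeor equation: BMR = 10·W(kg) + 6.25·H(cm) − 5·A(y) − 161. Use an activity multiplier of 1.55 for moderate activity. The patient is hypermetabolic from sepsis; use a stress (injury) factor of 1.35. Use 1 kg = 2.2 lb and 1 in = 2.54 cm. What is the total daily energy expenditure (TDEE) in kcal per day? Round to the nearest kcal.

Convert to metric: weight = 199 ÷ 2.2 = 90.4545 kg; height = 67 × 2.54 = 170.18 cm.
Mifflin-St Jeor (female): BMR = 10(90.4545) + 6.25(170.18) − 5(35) − 161 = 904.5455 + 1063.625 − 175 − 161 = 1632.1705 kcal/day.
TEE = BMR × activity factor = 1632.1705 × 1.55 = 2529.8642 kcal/day.
Apply stress factor: 2529.8642 × 1.35 = 3415.3167 kcal/day.

3415 kcal per day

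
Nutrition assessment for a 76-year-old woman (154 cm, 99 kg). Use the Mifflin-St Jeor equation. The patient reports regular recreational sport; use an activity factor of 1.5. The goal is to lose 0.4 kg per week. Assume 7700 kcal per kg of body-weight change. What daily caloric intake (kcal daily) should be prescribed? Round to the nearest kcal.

1677 kcal daily

Mifflin-St Jeor (female): BMR = 10(99) + 6.25(154) − 5(76) − 161 = 990 + 962.5 − 380 − 161 = 1411.5 kcal/day.
TEE = 1411.5 × 1.5 = 2117.25 kcal/day.
Required daily deficit = 0.4 × 7700 ÷ 7 = 440 kcal/day.
Target intake = 2117.25 − 440 = 1677.25 kcal/day.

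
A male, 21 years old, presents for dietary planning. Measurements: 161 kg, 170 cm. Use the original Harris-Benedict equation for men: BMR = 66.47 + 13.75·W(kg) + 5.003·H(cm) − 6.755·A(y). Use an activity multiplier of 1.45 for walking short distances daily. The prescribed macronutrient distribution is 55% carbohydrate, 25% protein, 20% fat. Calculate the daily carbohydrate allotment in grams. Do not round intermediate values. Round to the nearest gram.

596 g/day

Harris-Benedict: BMR = 66.47 + 13.75(161) + 5.003(170) − 6.755(21) = 2988.875 kcal/day.
TEE = 2988.875 × 1.45 = 4333.8688 kcal/day.
Carbohydrate energy = 55% × 4333.8688 = 2383.6278 kcal.
Carbohydrate = 2383.6278 ÷ 4 kcal/g = 595.907 g.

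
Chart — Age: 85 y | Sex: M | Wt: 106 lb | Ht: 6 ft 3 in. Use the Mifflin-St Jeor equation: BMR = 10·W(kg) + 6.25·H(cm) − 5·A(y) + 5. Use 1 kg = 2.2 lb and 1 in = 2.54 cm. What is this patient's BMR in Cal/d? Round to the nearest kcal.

Convert to metric: weight = 106 ÷ 2.2 = 48.1818 kg; height = (6×12 + 3) × 2.54 = 75 × 2.54 = 190.5 cm.
Mifflin-St Jeor (male): BMR = 10(48.1818) + 6.25(190.5) − 5(85) + 5 = 481.8182 + 1190.625 − 425 + 5 = 1252.4432 kcal/day.

1252 Cal/d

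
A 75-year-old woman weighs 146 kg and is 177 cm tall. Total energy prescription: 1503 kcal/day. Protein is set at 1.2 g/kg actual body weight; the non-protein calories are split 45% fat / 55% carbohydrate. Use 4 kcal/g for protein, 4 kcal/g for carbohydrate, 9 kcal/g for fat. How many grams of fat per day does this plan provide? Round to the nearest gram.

40 g/day

Protein = 1.2 × 146 = 175.2 g → 175.2 × 4 = 700.8 kcal.
Non-protein calories = 1503 − 700.8 = 802.2 kcal.
Fat: 45% × 802.2 = 360.99 kcal; carbohydrate: 441.21 kcal.
Fat: 360.99 kcal ÷ 9 kcal/g = 40.11 g.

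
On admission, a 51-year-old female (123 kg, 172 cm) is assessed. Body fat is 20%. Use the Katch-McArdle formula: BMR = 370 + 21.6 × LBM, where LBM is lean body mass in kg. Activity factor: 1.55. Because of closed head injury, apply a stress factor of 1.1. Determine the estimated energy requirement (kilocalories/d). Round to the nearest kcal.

4255 kilocalories/d

LBM = 123 × (1 − 0.2) = 98.4 kg. Katch-McArdle: BMR = 370 + 21.6 × 98.4 = 2495.44 kcal/day.
TEE = BMR × activity factor = 2495.44 × 1.55 = 3867.932 kcal/day.
Apply stress factor: 3867.932 × 1.1 = 4254.7252 kcal/day.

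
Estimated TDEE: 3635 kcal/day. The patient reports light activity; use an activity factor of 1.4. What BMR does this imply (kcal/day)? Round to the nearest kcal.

2596 kcal/day

BMR = TEE ÷ activity factor = 3635 ÷ 1.4 = 2596.4286 kcal/day.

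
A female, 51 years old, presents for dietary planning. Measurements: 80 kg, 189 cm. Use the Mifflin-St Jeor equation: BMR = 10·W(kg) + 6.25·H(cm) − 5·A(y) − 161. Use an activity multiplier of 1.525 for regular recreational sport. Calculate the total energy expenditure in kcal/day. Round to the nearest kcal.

2387 kcal/day

Mifflin-St Jeor (female): BMR = 10(80) + 6.25(189) − 5(51) − 161 = 800 + 1181.25 − 255 − 161 = 1565.25 kcal/day.
TEE = BMR × activity factor = 1565.25 × 1.525 = 2387.0063 kcal/day.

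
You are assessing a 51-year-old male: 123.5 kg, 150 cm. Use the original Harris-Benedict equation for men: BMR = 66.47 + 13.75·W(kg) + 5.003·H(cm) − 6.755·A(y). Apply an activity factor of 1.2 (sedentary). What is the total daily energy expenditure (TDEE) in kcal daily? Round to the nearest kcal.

2605 kcal daily

Harris-Benedict: BMR = 66.47 + 13.75(123.5) + 5.003(150) − 6.755(51) = 2170.54 kcal/day.
TEE = BMR × activity factor = 2170.54 × 1.2 = 2604.648 kcal/day.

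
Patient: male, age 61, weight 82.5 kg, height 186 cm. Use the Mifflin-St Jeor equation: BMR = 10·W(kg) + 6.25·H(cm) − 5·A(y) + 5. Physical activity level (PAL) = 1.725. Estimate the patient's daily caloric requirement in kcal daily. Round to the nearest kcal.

2911 kcal daily

Mifflin-St Jeor (male): BMR = 10(82.5) + 6.25(186) − 5(61) + 5 = 825 + 1162.5 − 305 + 5 = 1687.5 kcal/day.
TEE = BMR × activity factor = 1687.5 × 1.725 = 2910.9375 kcal/day.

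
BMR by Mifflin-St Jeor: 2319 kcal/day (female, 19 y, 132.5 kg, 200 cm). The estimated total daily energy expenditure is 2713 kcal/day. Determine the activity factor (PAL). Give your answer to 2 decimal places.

1.17

Activity factor = TEE ÷ BMR = 2713 ÷ 2319 = 1.17.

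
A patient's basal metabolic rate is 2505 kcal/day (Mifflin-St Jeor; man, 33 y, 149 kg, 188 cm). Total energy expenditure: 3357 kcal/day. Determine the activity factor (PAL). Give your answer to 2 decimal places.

Activity factor = TEE ÷ BMR = 3357 ÷ 2505 = 1.34.

1.34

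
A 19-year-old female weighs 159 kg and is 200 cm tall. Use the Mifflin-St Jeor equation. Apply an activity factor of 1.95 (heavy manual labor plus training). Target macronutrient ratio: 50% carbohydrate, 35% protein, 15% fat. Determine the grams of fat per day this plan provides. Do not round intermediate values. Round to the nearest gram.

Mifflin-St Jeor (female): BMR = 10(159) + 6.25(200) − 5(19) − 161 = 1590 + 1250 − 95 − 161 = 2584 kcal/day.
TEE = 2584 × 1.95 = 5038.8 kcal/day.
Fat energy = 15% × 5038.8 = 755.82 kcal.
Fat = 755.82 ÷ 9 kcal/g = 83.98 g.

84 g/day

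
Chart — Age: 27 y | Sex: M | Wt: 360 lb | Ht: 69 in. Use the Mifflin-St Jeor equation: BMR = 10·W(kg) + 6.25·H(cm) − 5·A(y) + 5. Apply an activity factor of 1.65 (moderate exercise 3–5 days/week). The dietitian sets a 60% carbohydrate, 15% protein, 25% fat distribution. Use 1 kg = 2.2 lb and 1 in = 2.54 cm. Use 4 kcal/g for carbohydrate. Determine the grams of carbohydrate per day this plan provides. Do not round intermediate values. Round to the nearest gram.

644 g/day

Convert to metric: weight = 360 ÷ 2.2 = 163.6364 kg; height = 69 × 2.54 = 175.26 cm.
Mifflin-St Jeor (male): BMR = 10(163.6364) + 6.25(175.26) − 5(27) + 5 = 1636.3636 + 1095.375 − 135 + 5 = 2601.7386 kcal/day.
TEE = 2601.7386 × 1.65 = 4292.8687 kcal/day.
Carbohydrate energy = 60% × 4292.8687 = 2575.7212 kcal.
Carbohydrate = 2575.7212 ÷ 4 kcal/g = 643.9303 g.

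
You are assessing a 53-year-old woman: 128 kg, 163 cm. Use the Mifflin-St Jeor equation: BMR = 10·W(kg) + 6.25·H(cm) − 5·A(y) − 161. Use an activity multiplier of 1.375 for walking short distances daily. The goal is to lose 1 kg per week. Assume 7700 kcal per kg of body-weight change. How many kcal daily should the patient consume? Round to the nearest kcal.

Mifflin-St Jeor (female): BMR = 10(128) + 6.25(163) − 5(53) − 161 = 1280 + 1018.75 − 265 − 161 = 1872.75 kcal/day.
TEE = 1872.75 × 1.375 = 2575.0313 kcal/day.
Required daily deficit = 1 × 7700 ÷ 7 = 1100 kcal/day.
Target intake = 2575.0313 − 1100 = 1475.0313 kcal/day.

1475 kcal daily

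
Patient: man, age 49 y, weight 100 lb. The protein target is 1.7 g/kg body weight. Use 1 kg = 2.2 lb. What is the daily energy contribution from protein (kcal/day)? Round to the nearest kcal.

309 kcal/day

Weight in kg = 100 ÷ 2.2 = 45.4545 kg.
Protein = 1.7 g/kg × 45.4545 kg = 77.2727 g/day.
Protein energy = 77.2727 g × 4 kcal/g = 309.0909 kcal/day.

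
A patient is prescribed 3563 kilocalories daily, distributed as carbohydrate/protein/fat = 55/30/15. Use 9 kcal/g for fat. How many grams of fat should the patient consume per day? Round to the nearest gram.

59 g/day

Fat energy = 15% × 3563 = 534.45 kcal.
At 9 kcal/g: 534.45 ÷ 9 = 59.3833 g.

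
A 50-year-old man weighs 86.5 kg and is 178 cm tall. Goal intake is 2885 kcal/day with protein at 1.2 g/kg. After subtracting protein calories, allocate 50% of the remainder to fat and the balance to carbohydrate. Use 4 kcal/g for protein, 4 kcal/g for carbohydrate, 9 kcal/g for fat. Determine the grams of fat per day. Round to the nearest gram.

137 g/day

Protein = 1.2 × 86.5 = 103.8 g → 103.8 × 4 = 415.2 kcal.
Non-protein calories = 2885 − 415.2 = 2469.8 kcal.
Fat: 50% × 2469.8 = 1234.9 kcal; carbohydrate: 1234.9 kcal.
Fat: 1234.9 kcal ÷ 9 kcal/g = 137.2111 g.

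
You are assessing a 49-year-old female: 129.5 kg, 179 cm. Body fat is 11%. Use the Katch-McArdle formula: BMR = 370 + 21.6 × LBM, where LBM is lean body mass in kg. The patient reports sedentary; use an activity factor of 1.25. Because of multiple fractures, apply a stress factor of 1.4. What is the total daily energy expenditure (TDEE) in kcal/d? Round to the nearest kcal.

5004 kcal/d

LBM = 129.5 × (1 − 0.11) = 115.255 kg. Katch-McArdle: BMR = 370 + 21.6 × 115.255 = 2859.508 kcal/day.
TEE = BMR × activity factor = 2859.508 × 1.25 = 3574.385 kcal/day.
Apply stress factor: 3574.385 × 1.4 = 5004.139 kcal/day.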